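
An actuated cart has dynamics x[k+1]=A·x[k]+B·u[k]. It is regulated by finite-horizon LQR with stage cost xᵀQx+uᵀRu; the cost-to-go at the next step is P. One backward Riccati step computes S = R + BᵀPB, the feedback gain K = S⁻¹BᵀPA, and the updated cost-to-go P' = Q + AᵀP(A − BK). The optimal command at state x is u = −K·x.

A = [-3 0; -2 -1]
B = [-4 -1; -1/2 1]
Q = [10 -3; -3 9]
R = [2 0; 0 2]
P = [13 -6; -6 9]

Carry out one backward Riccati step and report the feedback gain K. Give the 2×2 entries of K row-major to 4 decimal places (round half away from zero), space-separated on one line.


BᵀP = [-49.0000 19.5000; -19.0000 15.0000]
S = R + BᵀPB = [2 0; 0 2] + [186.2500 68.5000; 68.5000 34.0000] = [188.2500 68.5000; 68.5000 36.0000]
BᵀPA = [108.0000 -19.5000; 27.0000 -15.0000]
K = S⁻¹·BᵀPA = [0.9778 0.1561; -1.1106 -0.7138]
A−BK = [-0.1993 -0.0892; -0.4005 -0.2082]
AᵀP(A−BK) = [5.3812 2.4089; 2.4089 1.3383]
P' = Q + AᵀP(A−BK) = [15.3812 -0.5911; -0.5911 10.3383]
tr(P') = 25.7195

0.9778 0.1561 -1.1106 -0.7138


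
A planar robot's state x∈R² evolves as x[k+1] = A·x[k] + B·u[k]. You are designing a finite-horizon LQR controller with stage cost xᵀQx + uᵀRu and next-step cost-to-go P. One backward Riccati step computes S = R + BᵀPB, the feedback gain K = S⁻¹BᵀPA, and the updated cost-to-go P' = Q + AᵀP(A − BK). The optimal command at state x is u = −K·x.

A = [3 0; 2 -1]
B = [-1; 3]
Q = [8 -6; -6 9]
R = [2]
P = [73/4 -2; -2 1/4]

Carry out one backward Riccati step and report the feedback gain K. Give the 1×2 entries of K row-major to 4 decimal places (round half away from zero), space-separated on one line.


BᵀP = [-24.2500 2.7500]
S = R + BᵀPB = [2] + [32.5000] = [34.5000]
BᵀPA = [-67.2500 -2.7500]
K = S⁻¹·BᵀPA = [-1.9493 -0.0797]
A−BK = [1.0507 -0.0797; 7.8478 -0.7609]
AᵀP(A−BK) = [10.1612 0.1395; 0.1395 0.0308]
P' = Q + AᵀP(A−BK) = [18.1612 -5.8605; -5.8605 9.0308]
tr(P') = 27.1920

-1.9493 -0.0797


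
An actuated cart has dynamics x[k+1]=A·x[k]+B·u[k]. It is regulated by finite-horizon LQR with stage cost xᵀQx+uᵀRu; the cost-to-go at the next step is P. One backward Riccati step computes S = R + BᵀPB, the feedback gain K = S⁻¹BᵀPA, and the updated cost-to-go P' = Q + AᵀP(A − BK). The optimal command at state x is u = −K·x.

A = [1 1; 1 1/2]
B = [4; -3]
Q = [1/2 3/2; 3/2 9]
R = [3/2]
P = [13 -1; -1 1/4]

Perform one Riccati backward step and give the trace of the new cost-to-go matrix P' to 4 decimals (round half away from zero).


BᵀP = [55.0000 -4.7500]
S = R + BᵀPB = [3/2] + [234.2500] = [235.7500]
BᵀPA = [50.2500 52.6250]
K = S⁻¹·BᵀPA = [0.2131 0.2232]
A−BK = [0.1474 0.1071; 1.6394 1.1697]
AᵀP(A−BK) = [0.5392 0.4080; 0.4080 0.3153]
P' = Q + AᵀP(A−BK) = [1.0392 1.9080; 1.9080 9.3153]
tr(P') = 10.3546

10.3546


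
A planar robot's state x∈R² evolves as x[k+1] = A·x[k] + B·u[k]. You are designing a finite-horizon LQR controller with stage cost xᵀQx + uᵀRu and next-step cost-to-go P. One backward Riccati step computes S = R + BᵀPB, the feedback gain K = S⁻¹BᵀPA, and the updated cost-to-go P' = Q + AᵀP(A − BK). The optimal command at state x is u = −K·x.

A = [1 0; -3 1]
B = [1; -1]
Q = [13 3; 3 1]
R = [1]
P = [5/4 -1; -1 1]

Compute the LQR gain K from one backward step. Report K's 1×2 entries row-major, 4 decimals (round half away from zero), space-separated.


BᵀP = [2.2500 -2.0000]
S = R + BᵀPB = [1] + [4.2500] = [5.2500]
BᵀPA = [8.2500 -2.0000]
K = S⁻¹·BᵀPA = [1.5714 -0.3810]
A−BK = [-0.5714 0.3810; -1.4286 0.6190]
AᵀP(A−BK) = [3.2857 -0.8571; -0.8571 0.2381]
P' = Q + AᵀP(A−BK) = [16.2857 2.1429; 2.1429 1.2381]
tr(P') = 17.5238

1.5714 -0.3810


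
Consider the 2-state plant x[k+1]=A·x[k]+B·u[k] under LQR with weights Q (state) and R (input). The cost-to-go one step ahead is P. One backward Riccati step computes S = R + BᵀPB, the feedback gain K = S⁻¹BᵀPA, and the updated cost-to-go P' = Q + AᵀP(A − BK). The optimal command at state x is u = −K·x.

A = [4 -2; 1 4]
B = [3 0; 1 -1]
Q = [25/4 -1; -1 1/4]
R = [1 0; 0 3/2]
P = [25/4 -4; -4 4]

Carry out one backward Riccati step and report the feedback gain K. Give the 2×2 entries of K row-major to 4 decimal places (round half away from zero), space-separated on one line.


1.3097 -1.0382 0.2768 -2.8536

BᵀP = [14.7500 -8.0000; 4.0000 -4.0000]
S = R + BᵀPB = [1 0; 0 3/2] + [36.2500 8.0000; 8.0000 4.0000] = [37.2500 8.0000; 8.0000 5.5000]
BᵀPA = [51.0000 -61.5000; 12.0000 -24.0000]
K = S⁻¹·BᵀPA = [1.3097 -1.0382; 0.2768 -2.8536]
A−BK = [0.0710 1.1145; -0.0328 2.1846]
AᵀP(A−BK) = [1.8846 -2.8110; -2.8110 20.6673]
P' = Q + AᵀP(A−BK) = [8.1346 -3.8110; -3.8110 20.9173]
tr(P') = 29.0519


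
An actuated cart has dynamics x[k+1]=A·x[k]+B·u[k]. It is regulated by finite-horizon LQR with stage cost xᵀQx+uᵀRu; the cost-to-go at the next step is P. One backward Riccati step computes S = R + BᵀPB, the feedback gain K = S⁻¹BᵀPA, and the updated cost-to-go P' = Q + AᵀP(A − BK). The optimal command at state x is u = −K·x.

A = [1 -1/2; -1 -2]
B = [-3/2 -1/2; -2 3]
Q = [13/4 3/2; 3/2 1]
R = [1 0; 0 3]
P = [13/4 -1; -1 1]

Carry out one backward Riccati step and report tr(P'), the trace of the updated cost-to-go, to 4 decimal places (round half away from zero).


BᵀP = [-2.8750 -0.5000; -4.6250 3.5000]
S = R + BᵀPB = [1 0; 0 3] + [5.3125 -0.0625; -0.0625 12.8125] = [6.3125 -0.0625; -0.0625 15.8125]
BᵀPA = [-2.3750 2.4375; -8.1250 -4.6875]
K = S⁻¹·BᵀPA = [-0.3813 0.3832; -0.5153 -0.2949]
A−BK = [0.1703 -0.0726; -0.2167 -0.3488]
AᵀP(A−BK) = [1.1572 0.3889; 0.3889 0.4959]
P' = Q + AᵀP(A−BK) = [4.4072 1.8889; 1.8889 1.4959]
tr(P') = 5.9031

5.9031


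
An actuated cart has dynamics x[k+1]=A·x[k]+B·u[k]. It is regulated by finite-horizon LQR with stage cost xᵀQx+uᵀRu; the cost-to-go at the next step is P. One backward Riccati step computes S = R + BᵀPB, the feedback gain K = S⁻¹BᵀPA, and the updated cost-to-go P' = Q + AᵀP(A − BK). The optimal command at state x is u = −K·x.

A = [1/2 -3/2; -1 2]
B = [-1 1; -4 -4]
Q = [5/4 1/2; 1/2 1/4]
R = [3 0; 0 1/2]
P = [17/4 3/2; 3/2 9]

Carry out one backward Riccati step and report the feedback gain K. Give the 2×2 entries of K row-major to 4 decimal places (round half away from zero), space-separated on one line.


BᵀP = [-10.2500 -37.5000; -1.7500 -34.5000]
S = R + BᵀPB = [3 0; 0 1/2] + [160.2500 139.7500; 139.7500 136.2500] = [163.2500 139.7500; 139.7500 136.7500]
BᵀPA = [32.3750 -59.6250; 33.6250 -66.3750]
K = S⁻¹·BᵀPA = [-0.0973 0.4016; 0.3453 -0.8958]
A−BK = [0.0574 -0.2026; -0.0079 0.0233]
AᵀP(A−BK) = [0.1012 -0.3186; -0.3186 1.0503]
P' = Q + AᵀP(A−BK) = [1.3512 0.1814; 0.1814 1.3003]
tr(P') = 2.6515

-0.0973 0.4016 0.3453 -0.8958


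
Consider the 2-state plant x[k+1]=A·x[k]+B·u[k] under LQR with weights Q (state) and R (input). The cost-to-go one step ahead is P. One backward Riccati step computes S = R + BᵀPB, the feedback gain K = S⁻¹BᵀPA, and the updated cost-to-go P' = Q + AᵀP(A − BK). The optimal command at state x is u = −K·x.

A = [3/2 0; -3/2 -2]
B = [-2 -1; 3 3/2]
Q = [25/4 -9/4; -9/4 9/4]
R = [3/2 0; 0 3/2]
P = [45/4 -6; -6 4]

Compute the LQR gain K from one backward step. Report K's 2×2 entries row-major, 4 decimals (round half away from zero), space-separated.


BᵀP = [-40.5000 24.0000; -20.2500 12.0000]
S = R + BᵀPB = [3/2 0; 0 3/2] + [153.0000 76.5000; 76.5000 38.2500] = [154.5000 76.5000; 76.5000 39.7500]
BᵀPA = [-96.7500 -48.0000; -48.3750 -24.0000]
K = S⁻¹·BᵀPA = [-0.5019 -0.2490; -0.2510 -0.1245]
A−BK = [0.2451 -0.6226; 0.3823 -1.0661]
AᵀP(A−BK) = [0.6085 -0.1167; -0.1167 1.0584]
P' = Q + AᵀP(A−BK) = [6.8585 -2.3667; -2.3667 3.3084]
tr(P') = 10.1668

-0.5019 -0.2490 -0.2510 -0.1245


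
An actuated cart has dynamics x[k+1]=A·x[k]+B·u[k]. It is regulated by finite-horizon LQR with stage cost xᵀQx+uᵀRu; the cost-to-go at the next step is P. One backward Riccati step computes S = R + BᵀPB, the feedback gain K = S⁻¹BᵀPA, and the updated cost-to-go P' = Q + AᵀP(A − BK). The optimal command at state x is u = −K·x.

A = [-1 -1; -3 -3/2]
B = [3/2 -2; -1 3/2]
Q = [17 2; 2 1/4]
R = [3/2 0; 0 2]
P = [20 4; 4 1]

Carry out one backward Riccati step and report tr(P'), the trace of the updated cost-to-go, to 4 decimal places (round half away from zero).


BᵀP = [26.0000 5.0000; -34.0000 -6.5000]
S = R + BᵀPB = [3/2 0; 0 2] + [34.0000 -44.5000; -44.5000 58.2500] = [35.5000 -44.5000; -44.5000 60.2500]
BᵀPA = [-41.0000 -33.5000; 53.5000 43.7500]
K = S⁻¹·BᵀPA = [-0.5642 -0.4507; 0.4712 0.3932]
A−BK = [0.7888 0.4626; -4.2711 -2.5406]
AᵀP(A−BK) = [4.6556 2.9819; 2.9819 1.9464]
P' = Q + AᵀP(A−BK) = [21.6556 4.9819; 4.9819 2.1964]
tr(P') = 23.8520

23.8520


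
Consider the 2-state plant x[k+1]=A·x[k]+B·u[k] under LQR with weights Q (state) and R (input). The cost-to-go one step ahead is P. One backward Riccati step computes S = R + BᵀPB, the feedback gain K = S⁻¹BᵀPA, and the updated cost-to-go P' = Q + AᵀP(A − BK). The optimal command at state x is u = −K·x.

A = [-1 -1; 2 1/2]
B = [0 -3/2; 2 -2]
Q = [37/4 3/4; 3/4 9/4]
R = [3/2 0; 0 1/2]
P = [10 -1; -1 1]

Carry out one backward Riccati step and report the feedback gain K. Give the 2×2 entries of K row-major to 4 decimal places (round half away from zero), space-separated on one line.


BᵀP = [-2.0000 2.0000; -13.0000 -0.5000]
S = R + BᵀPB = [3/2 0; 0 1/2] + [4.0000 -1.0000; -1.0000 20.5000] = [5.5000 -1.0000; -1.0000 21.0000]
BᵀPA = [6.0000 3.0000; 12.0000 12.7500]
K = S⁻¹·BᵀPA = [1.2052 0.6616; 0.6288 0.6386]
A−BK = [-0.0568 -0.0420; 0.8472 0.4541]
AᵀP(A−BK) = [3.2227 1.8668; 1.8668 1.1225]
P' = Q + AᵀP(A−BK) = [12.4727 2.6168; 2.6168 3.3725]
tr(P') = 15.8453

1.2052 0.6616 0.6288 0.6386


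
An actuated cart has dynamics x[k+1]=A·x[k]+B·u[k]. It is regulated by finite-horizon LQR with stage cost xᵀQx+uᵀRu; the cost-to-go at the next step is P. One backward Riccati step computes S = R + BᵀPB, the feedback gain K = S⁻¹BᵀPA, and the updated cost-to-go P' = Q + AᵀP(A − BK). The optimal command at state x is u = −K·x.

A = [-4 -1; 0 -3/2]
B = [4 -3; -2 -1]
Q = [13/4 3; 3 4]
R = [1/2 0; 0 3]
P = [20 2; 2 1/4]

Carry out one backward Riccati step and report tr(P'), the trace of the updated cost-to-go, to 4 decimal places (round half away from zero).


8.1122

BᵀP = [76.0000 7.5000; -62.0000 -6.2500]
S = R + BᵀPB = [1/2 0; 0 3] + [289.0000 -235.5000; -235.5000 192.2500] = [289.5000 -235.5000; -235.5000 195.2500]
BᵀPA = [-304.0000 -87.2500; 248.0000 71.3750]
K = S⁻¹·BᵀPA = [-0.8942 -0.2130; 0.1916 0.1087]
A−BK = [0.1517 0.1779; -1.5968 -1.8173]
AᵀP(A−BK) = [0.6387 0.3034; 0.3034 0.2235]
P' = Q + AᵀP(A−BK) = [3.8887 3.3034; 3.3034 4.2235]
tr(P') = 8.1122


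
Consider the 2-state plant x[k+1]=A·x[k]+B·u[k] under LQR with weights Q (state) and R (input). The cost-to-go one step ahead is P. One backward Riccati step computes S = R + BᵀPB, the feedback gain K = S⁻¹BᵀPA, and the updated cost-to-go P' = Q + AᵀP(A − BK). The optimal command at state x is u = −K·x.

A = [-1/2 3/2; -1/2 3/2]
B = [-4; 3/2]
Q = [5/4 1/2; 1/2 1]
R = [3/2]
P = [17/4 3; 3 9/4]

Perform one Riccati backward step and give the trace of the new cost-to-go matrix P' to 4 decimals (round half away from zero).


BᵀP = [-12.5000 -8.6250]
S = R + BᵀPB = [3/2] + [37.0625] = [38.5625]
BᵀPA = [10.5625 -31.6875]
K = S⁻¹·BᵀPA = [0.2739 -0.8217]
A−BK = [0.5956 -1.7869; -0.9109 2.7326]
AᵀP(A−BK) = [0.2319 -0.6956; -0.6956 2.0868]
P' = Q + AᵀP(A−BK) = [1.4819 -0.1956; -0.1956 3.0868]
tr(P') = 4.5687

4.5687


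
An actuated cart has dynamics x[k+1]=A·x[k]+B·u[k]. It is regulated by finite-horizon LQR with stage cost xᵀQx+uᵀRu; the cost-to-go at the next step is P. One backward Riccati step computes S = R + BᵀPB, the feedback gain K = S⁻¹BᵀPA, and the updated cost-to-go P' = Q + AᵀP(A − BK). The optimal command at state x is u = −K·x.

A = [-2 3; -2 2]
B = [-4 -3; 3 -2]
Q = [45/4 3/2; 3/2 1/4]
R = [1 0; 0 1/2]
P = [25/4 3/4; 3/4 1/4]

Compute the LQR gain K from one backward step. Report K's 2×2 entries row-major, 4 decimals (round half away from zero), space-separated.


BᵀP = [-22.7500 -2.2500; -20.2500 -2.7500]
S = R + BᵀPB = [1 0; 0 1/2] + [84.2500 72.7500; 72.7500 66.2500] = [85.2500 72.7500; 72.7500 66.7500]
BᵀPA = [50.0000 -72.7500; 46.0000 -66.2500]
K = S⁻¹·BᵀPA = [-0.0226 -0.0914; 0.7138 -0.8929]
A−BK = [0.0509 -0.0443; -0.5046 0.4885]
AᵀP(A−BK) = [0.2966 -0.3569; -0.3569 0.4464]
P' = Q + AᵀP(A−BK) = [11.5466 1.1431; 1.1431 0.6964]
tr(P') = 12.2430

-0.0226 -0.0914 0.7138 -0.8929


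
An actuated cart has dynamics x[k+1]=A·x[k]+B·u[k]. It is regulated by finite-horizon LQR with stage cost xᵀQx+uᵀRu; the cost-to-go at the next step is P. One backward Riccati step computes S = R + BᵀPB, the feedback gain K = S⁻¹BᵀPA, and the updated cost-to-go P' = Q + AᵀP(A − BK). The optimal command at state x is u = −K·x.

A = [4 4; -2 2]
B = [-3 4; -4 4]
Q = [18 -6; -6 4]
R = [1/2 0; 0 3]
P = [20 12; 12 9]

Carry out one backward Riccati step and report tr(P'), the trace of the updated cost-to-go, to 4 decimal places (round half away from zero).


BᵀP = [-108.0000 -72.0000; 128.0000 84.0000]
S = R + BᵀPB = [1/2 0; 0 3] + [612.0000 -720.0000; -720.0000 848.0000] = [612.5000 -720.0000; -720.0000 851.0000]
BᵀPA = [-288.0000 -576.0000; 344.0000 680.0000]
K = S⁻¹·BᵀPA = [0.9135 -0.2030; 1.1771 0.6273]
A−BK = [2.0321 0.8818; -3.0544 -1.3212]
AᵀP(A−BK) = [22.1625 9.7417; 9.7417 4.5019]
P' = Q + AᵀP(A−BK) = [40.1625 3.7417; 3.7417 8.5019]
tr(P') = 48.6643

48.6643


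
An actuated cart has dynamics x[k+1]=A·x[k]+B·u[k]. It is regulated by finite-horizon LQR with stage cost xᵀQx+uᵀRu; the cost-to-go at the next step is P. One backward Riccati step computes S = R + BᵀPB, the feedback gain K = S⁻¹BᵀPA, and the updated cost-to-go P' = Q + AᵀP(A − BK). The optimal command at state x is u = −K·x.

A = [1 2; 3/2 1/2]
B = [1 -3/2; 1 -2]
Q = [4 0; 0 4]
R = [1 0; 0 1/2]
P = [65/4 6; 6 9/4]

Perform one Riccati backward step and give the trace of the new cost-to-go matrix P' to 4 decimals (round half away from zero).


8.6682

BᵀP = [22.2500 8.2500; -36.3750 -13.5000]
S = R + BᵀPB = [1 0; 0 1/2] + [30.5000 -49.8750; -49.8750 81.5625] = [31.5000 -49.8750; -49.8750 82.0625]
BᵀPA = [34.6250 48.6250; -56.6250 -79.5000]
K = S⁻¹·BᵀPA = [0.1769 0.2589; -0.5825 -0.8114]
A−BK = [-0.0507 0.5240; 0.1581 -1.3818]
AᵀP(A−BK) = [0.2028 0.2763; 0.2763 0.4654]
P' = Q + AᵀP(A−BK) = [4.2028 0.2763; 0.2763 4.4654]
tr(P') = 8.6682


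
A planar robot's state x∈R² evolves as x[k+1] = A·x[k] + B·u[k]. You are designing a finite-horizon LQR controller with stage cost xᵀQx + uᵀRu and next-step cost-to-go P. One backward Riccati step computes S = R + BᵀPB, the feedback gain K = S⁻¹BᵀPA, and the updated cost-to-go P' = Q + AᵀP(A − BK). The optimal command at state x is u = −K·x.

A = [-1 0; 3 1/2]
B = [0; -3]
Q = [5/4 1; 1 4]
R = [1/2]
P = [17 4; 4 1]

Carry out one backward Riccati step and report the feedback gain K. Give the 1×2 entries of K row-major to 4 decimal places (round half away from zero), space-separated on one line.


0.3158 -0.1579

BᵀP = [-12.0000 -3.0000]
S = R + BᵀPB = [1/2] + [9.0000] = [9.5000]
BᵀPA = [3.0000 -1.5000]
K = S⁻¹·BᵀPA = [0.3158 -0.1579]
A−BK = [-1.0000 0.0000; 3.9474 0.0263]
AᵀP(A−BK) = [1.0526 -0.0263; -0.0263 0.0132]
P' = Q + AᵀP(A−BK) = [2.3026 0.9737; 0.9737 4.0132]
tr(P') = 6.3158


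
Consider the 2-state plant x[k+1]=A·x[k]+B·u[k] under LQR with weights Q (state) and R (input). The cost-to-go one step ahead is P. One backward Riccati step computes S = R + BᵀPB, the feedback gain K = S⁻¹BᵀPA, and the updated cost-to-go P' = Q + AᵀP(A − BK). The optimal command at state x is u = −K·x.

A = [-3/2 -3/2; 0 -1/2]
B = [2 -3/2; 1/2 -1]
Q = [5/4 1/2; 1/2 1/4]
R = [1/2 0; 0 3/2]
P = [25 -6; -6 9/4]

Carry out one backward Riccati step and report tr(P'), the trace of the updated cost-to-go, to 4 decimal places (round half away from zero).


2.1766

BᵀP = [47.0000 -10.8750; -31.5000 6.7500]
S = R + BᵀPB = [1/2 0; 0 3/2] + [88.5625 -59.6250; -59.6250 40.5000] = [89.0625 -59.6250; -59.6250 42.0000]
BᵀPA = [-70.5000 -65.0625; 47.2500 43.8750]
K = S⁻¹·BᵀPA = [-0.7748 -0.6285; 0.0250 0.1524]
A−BK = [0.0872 -0.0144; 0.4124 -0.0334]
AᵀP(A−BK) = [0.4424 0.2400; 0.2400 0.2343]
P' = Q + AᵀP(A−BK) = [1.6924 0.7400; 0.7400 0.4843]
tr(P') = 2.1766


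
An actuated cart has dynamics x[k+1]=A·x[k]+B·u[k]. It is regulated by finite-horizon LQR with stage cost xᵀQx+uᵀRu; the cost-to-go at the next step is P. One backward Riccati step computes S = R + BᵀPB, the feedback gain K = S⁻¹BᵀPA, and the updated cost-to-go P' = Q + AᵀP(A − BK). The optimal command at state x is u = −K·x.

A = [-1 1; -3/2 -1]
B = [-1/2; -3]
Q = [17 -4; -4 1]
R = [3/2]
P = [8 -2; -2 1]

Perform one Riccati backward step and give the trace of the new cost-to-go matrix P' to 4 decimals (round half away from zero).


32.6346

BᵀP = [2.0000 -2.0000]
S = R + BᵀPB = [3/2] + [5.0000] = [6.5000]
BᵀPA = [1.0000 4.0000]
K = S⁻¹·BᵀPA = [0.1538 0.6154]
A−BK = [-0.9231 1.3077; -1.0385 0.8462]
AᵀP(A−BK) = [4.0962 -6.1154; -6.1154 10.5385]
P' = Q + AᵀP(A−BK) = [21.0962 -10.1154; -10.1154 11.5385]
tr(P') = 32.6346


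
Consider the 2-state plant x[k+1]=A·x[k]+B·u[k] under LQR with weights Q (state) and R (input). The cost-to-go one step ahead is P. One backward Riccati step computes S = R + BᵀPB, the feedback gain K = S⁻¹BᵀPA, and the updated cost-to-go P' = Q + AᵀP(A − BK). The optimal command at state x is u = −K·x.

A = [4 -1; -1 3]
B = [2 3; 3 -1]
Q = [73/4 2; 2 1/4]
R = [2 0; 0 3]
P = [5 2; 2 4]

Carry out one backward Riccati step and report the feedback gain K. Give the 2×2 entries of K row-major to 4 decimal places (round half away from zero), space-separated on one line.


BᵀP = [16.0000 16.0000; 13.0000 2.0000]
S = R + BᵀPB = [2 0; 0 3] + [80.0000 32.0000; 32.0000 37.0000] = [82.0000 32.0000; 32.0000 40.0000]
BᵀPA = [48.0000 32.0000; 50.0000 -7.0000]
K = S⁻¹·BᵀPA = [0.1418 0.6667; 1.1365 -0.7083]
A−BK = [0.3067 -0.2083; -0.2890 0.2917]
AᵀP(A−BK) = [4.3652 -2.5833; -2.5833 2.7083]
P' = Q + AᵀP(A−BK) = [22.6152 -0.5833; -0.5833 2.9583]
tr(P') = 25.5736

0.1418 0.6667 1.1365 -0.7083


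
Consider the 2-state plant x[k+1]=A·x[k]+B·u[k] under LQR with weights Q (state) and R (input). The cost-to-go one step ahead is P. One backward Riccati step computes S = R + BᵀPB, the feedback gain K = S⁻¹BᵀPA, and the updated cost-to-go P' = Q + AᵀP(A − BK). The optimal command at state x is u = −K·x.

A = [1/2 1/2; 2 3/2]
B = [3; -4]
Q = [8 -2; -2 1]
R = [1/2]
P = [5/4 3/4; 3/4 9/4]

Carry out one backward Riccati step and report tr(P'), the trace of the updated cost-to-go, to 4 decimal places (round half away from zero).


17.3267

BᵀP = [0.7500 -6.7500]
S = R + BᵀPB = [1/2] + [29.2500] = [29.7500]
BᵀPA = [-13.1250 -9.7500]
K = S⁻¹·BᵀPA = [-0.4412 -0.3277]
A−BK = [1.8235 1.4832; 0.2353 0.1891]
AᵀP(A−BK) = [5.0221 4.0735; 4.0735 3.3046]
P' = Q + AᵀP(A−BK) = [13.0221 2.0735; 2.0735 4.3046]
tr(P') = 17.3267


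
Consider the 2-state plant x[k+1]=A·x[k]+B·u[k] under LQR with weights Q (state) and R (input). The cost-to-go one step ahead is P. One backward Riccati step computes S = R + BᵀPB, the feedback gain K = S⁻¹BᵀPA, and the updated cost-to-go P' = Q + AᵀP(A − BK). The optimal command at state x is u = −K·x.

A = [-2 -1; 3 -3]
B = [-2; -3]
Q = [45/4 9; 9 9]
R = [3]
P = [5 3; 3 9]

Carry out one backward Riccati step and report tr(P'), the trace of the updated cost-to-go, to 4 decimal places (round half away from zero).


63.2143

BᵀP = [-19.0000 -33.0000]
S = R + BᵀPB = [3] + [137.0000] = [140.0000]
BᵀPA = [-61.0000 118.0000]
K = S⁻¹·BᵀPA = [-0.4357 0.8429]
A−BK = [-2.8714 0.6857; 1.6929 -0.4714]
AᵀP(A−BK) = [38.4214 -10.5857; -10.5857 4.5429]
P' = Q + AᵀP(A−BK) = [49.6714 -1.5857; -1.5857 13.5429]
tr(P') = 63.2143


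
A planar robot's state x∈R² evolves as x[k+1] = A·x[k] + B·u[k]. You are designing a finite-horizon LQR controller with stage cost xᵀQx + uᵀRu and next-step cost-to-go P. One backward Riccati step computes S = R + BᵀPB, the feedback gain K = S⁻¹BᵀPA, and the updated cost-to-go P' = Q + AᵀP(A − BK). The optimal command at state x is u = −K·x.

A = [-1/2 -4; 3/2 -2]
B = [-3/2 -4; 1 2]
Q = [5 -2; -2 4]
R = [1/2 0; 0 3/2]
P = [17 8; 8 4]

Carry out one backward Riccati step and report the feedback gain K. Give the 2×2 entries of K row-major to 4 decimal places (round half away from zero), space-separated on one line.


0.1349 0.5797 -0.1070 1.3913

BᵀP = [-17.5000 -8.0000; -52.0000 -24.0000]
S = R + BᵀPB = [1/2 0; 0 3/2] + [18.2500 54.0000; 54.0000 160.0000] = [18.7500 54.0000; 54.0000 161.5000]
BᵀPA = [-3.2500 86.0000; -10.0000 256.0000]
K = S⁻¹·BᵀPA = [0.1349 0.5797; -0.1070 1.3913]
A−BK = [-0.7258 2.4348; 1.5792 -5.3623]
AᵀP(A−BK) = [0.6182 -2.2029; -2.2029 9.9710]
P' = Q + AᵀP(A−BK) = [5.6182 -4.2029; -4.2029 13.9710]
tr(P') = 19.5892


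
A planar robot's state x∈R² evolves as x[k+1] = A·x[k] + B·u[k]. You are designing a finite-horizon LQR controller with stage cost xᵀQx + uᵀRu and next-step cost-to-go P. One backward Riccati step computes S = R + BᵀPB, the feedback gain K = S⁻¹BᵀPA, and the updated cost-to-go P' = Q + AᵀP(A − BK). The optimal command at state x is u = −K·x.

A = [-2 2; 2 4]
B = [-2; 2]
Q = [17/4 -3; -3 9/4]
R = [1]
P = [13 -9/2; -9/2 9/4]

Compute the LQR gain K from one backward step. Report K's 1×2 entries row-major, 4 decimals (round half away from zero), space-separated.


BᵀP = [-35.0000 13.5000]
S = R + BᵀPB = [1] + [97.0000] = [98.0000]
BᵀPA = [97.0000 -16.0000]
K = S⁻¹·BᵀPA = [0.9898 -0.1633]
A−BK = [-0.0204 1.6735; 0.0204 4.3265]
AᵀP(A−BK) = [0.9898 -0.1633; -0.1633 13.3878]
P' = Q + AᵀP(A−BK) = [5.2398 -3.1633; -3.1633 15.6378]
tr(P') = 20.8776

0.9898 -0.1633


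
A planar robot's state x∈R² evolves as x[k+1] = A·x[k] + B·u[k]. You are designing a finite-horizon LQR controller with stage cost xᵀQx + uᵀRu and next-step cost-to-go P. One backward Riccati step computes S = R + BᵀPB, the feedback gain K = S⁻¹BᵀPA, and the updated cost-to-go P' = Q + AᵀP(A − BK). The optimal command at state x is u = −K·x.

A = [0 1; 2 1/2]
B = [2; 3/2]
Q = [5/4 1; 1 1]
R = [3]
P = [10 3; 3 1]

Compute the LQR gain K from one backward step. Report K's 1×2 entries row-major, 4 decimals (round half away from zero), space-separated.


0.2372 0.4466

BᵀP = [24.5000 7.5000]
S = R + BᵀPB = [3] + [60.2500] = [63.2500]
BᵀPA = [15.0000 28.2500]
K = S⁻¹·BᵀPA = [0.2372 0.4466]
A−BK = [-0.4743 0.1067; 1.6443 -0.1700]
AᵀP(A−BK) = [0.4427 0.3004; 0.3004 0.6324]
P' = Q + AᵀP(A−BK) = [1.6927 1.3004; 1.3004 1.6324]
tr(P') = 3.3251


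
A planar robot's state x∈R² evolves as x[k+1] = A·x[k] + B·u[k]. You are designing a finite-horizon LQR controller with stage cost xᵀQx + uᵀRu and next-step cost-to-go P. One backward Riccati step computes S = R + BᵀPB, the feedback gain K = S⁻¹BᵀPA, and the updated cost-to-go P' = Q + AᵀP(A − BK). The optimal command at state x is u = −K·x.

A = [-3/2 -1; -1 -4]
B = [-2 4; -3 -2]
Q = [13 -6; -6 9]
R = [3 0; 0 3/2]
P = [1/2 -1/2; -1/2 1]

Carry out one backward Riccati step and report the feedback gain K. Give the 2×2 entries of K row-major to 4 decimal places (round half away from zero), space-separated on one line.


0.2197 0.6121 -0.0846 0.4338

BᵀP = [0.5000 -2.0000; 3.0000 -4.0000]
S = R + BᵀPB = [3 0; 0 3/2] + [5.0000 6.0000; 6.0000 20.0000] = [8.0000 6.0000; 6.0000 21.5000]
BᵀPA = [1.2500 7.5000; -0.5000 13.0000]
K = S⁻¹·BᵀPA = [0.2197 0.6121; -0.0846 0.4338]
A−BK = [-0.7224 -1.5110; -0.5101 -1.2960]
AᵀP(A−BK) = [0.3081 0.7017; 0.7017 2.2693]
P' = Q + AᵀP(A−BK) = [13.3081 -5.2983; -5.2983 11.2693]
tr(P') = 24.5774


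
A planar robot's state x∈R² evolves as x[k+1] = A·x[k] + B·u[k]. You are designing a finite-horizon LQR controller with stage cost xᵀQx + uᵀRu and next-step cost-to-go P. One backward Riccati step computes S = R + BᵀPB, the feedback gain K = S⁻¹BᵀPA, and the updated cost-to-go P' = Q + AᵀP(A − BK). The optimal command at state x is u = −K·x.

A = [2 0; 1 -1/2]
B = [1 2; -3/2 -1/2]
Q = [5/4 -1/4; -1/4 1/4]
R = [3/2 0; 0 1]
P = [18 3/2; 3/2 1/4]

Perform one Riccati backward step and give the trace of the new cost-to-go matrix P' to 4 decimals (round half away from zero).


2.9096

BᵀP = [15.7500 1.1250; 35.2500 2.8750]
S = R + BᵀPB = [3/2 0; 0 1] + [14.0625 30.9375; 30.9375 69.0625] = [15.5625 30.9375; 30.9375 70.0625]
BᵀPA = [32.6250 -0.5625; 73.3750 -1.4375]
K = S⁻¹·BᵀPA = [0.1182 0.0380; 0.9951 -0.0373]
A−BK = [-0.1084 0.0366; 1.6749 -0.4616]
AᵀP(A−BK) = [1.3793 -0.1281; -0.1281 0.0303]
P' = Q + AᵀP(A−BK) = [2.6293 -0.3781; -0.3781 0.2803]
tr(P') = 2.9096


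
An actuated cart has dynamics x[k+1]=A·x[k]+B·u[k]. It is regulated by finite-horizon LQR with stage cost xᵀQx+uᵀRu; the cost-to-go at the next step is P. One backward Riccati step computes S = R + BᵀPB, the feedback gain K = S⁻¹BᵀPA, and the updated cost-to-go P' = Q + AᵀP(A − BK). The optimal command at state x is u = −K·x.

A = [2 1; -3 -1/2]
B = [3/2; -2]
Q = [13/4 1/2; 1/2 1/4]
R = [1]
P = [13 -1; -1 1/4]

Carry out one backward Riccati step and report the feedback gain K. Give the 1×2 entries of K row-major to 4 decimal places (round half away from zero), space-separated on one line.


1.3154 0.6040

BᵀP = [21.5000 -2.0000]
S = R + BᵀPB = [1] + [36.2500] = [37.2500]
BᵀPA = [49.0000 22.5000]
K = S⁻¹·BᵀPA = [1.3154 0.6040]
A−BK = [0.0268 0.0940; -0.3691 0.7081]
AᵀP(A−BK) = [1.7936 0.7777; 0.7777 0.4719]
P' = Q + AᵀP(A−BK) = [5.0436 1.2777; 1.2777 0.7219]
tr(P') = 5.7655


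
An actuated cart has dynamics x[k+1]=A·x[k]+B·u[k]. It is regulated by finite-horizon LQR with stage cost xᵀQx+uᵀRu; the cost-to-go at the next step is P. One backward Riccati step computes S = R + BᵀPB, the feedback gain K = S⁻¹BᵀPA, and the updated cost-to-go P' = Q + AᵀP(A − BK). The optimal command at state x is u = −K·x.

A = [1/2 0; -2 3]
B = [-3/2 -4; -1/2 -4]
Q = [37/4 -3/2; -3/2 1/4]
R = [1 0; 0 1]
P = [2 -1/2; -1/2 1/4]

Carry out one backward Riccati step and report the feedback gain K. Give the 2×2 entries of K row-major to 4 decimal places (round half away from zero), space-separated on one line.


-0.4382 0.4816 -0.0607 -0.0521

BᵀP = [-2.7500 0.6250; -6.0000 1.0000]
S = R + BᵀPB = [1 0; 0 1] + [3.8125 8.5000; 8.5000 20.0000] = [4.8125 8.5000; 8.5000 21.0000]
BᵀPA = [-2.6250 1.8750; -5.0000 3.0000]
K = S⁻¹·BᵀPA = [-0.4382 0.4816; -0.0607 -0.0521]
A−BK = [-0.4002 0.5141; -2.4620 3.0325]
AᵀP(A−BK) = [1.0461 -1.2462; -1.2462 1.5033]
P' = Q + AᵀP(A−BK) = [10.2961 -2.7462; -2.7462 1.7533]
tr(P') = 12.0493


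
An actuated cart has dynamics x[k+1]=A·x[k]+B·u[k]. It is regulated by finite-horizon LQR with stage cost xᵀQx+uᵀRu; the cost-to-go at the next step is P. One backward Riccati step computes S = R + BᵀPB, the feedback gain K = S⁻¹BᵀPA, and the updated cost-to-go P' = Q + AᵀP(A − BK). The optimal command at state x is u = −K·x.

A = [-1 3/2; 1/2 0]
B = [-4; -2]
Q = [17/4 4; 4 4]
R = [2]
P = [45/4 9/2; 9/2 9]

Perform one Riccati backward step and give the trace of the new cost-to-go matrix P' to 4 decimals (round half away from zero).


BᵀP = [-54.0000 -36.0000]
S = R + BᵀPB = [2] + [288.0000] = [290.0000]
BᵀPA = [36.0000 -81.0000]
K = S⁻¹·BᵀPA = [0.1241 -0.2793]
A−BK = [-0.5034 0.3828; 0.7483 -0.5586]
AᵀP(A−BK) = [4.5310 -3.4448; -3.4448 2.6884]
P' = Q + AᵀP(A−BK) = [8.7810 0.5552; 0.5552 6.6884]
tr(P') = 15.4694

15.4694


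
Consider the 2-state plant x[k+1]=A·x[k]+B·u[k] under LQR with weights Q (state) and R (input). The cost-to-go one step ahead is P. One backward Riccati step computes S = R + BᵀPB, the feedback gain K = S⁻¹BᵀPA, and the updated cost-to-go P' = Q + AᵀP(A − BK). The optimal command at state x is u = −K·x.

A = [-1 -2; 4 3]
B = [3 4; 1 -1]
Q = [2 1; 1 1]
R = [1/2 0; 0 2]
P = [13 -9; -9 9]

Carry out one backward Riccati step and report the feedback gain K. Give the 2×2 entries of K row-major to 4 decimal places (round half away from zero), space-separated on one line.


1.7414 1.1161 -1.6540 -1.4125

BᵀP = [30.0000 -18.0000; 61.0000 -45.0000]
S = R + BᵀPB = [1/2 0; 0 2] + [72.0000 138.0000; 138.0000 289.0000] = [72.5000 138.0000; 138.0000 291.0000]
BᵀPA = [-102.0000 -114.0000; -241.0000 -257.0000]
K = S⁻¹·BᵀPA = [1.7414 1.1161; -1.6540 -1.4125]
A−BK = [0.3918 0.3014; 0.6046 0.4714]
AᵀP(A−BK) = [8.0093 6.4422; 6.4422 5.2364]
P' = Q + AᵀP(A−BK) = [10.0093 7.4422; 7.4422 6.2364]
tr(P') = 16.2457


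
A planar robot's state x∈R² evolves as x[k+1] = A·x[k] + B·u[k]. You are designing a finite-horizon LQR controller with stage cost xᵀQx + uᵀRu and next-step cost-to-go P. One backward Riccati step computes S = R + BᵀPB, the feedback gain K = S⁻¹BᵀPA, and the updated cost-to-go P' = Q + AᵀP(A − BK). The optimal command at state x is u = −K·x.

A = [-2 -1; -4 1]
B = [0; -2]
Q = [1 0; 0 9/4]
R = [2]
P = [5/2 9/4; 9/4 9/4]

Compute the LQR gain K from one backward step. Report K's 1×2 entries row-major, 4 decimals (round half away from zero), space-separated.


2.4545 0.0000

BᵀP = [-4.5000 -4.5000]
S = R + BᵀPB = [2] + [9.0000] = [11.0000]
BᵀPA = [27.0000 0.0000]
K = S⁻¹·BᵀPA = [2.4545 0.0000]
A−BK = [-2.0000 -1.0000; 0.9091 1.0000]
AᵀP(A−BK) = [15.7273 0.5000; 0.5000 0.2500]
P' = Q + AᵀP(A−BK) = [16.7273 0.5000; 0.5000 2.5000]
tr(P') = 19.2273


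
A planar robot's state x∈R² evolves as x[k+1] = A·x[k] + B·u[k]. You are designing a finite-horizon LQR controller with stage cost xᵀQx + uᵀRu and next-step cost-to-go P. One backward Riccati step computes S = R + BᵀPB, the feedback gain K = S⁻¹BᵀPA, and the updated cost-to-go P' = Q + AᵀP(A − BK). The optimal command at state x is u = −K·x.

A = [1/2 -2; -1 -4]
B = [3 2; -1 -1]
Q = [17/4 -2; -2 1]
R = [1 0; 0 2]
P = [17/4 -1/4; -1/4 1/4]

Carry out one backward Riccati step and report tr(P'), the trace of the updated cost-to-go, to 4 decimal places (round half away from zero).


BᵀP = [13.0000 -1.0000; 8.7500 -0.7500]
S = R + BᵀPB = [1 0; 0 2] + [40.0000 27.0000; 27.0000 18.2500] = [41.0000 27.0000; 27.0000 20.2500]
BᵀPA = [7.5000 -22.0000; 5.1250 -14.5000]
K = S⁻¹·BᵀPA = [0.1333 -0.5333; 0.0753 -0.0049]
A−BK = [-0.0506 -0.3901; -0.7914 -4.5383]
AᵀP(A−BK) = [0.1765 0.7753; 0.7753 5.1951]
P' = Q + AᵀP(A−BK) = [4.4265 -1.2247; -1.2247 6.1951]
tr(P') = 10.6216

10.6216


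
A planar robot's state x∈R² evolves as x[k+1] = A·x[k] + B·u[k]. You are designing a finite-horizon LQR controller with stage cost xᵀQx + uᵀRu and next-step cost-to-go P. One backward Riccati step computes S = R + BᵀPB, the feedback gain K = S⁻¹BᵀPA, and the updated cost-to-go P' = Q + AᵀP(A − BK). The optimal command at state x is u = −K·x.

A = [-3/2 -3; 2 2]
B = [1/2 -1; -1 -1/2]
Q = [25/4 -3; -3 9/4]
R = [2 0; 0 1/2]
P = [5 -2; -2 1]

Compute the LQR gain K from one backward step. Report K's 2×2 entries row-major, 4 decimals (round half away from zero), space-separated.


-0.7877 -1.1732 1.6648 2.9050

BᵀP = [4.5000 -2.0000; -4.0000 1.5000]
S = R + BᵀPB = [2 0; 0 1/2] + [4.2500 -3.5000; -3.5000 3.2500] = [6.2500 -3.5000; -3.5000 3.7500]
BᵀPA = [-10.7500 -17.5000; 9.0000 15.0000]
K = S⁻¹·BᵀPA = [-0.7877 -1.1732; 1.6648 2.9050]
A−BK = [0.5587 0.4916; 2.0447 2.2793]
AᵀP(A−BK) = [3.7989 5.7430; 5.7430 8.8939]
P' = Q + AᵀP(A−BK) = [10.0489 2.7430; 2.7430 11.1439]
tr(P') = 21.1927


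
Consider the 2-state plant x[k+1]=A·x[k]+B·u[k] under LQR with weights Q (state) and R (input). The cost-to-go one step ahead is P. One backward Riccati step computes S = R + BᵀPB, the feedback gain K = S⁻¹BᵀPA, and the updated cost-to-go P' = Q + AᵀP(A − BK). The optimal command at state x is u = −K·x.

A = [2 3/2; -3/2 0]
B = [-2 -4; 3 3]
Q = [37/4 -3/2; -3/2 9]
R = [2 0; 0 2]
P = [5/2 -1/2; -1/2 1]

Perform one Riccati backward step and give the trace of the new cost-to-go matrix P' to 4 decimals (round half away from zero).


19.4416

BᵀP = [-6.5000 4.0000; -11.5000 5.0000]
S = R + BᵀPB = [2 0; 0 2] + [25.0000 38.0000; 38.0000 61.0000] = [27.0000 38.0000; 38.0000 63.0000]
BᵀPA = [-19.0000 -9.7500; -30.5000 -17.2500]
K = S⁻¹·BᵀPA = [-0.1479 0.1605; -0.3949 -0.3706]
A−BK = [0.1245 0.3385; 0.1284 0.6304]
AᵀP(A−BK) = [0.3949 0.3706; 0.3706 0.7967]
P' = Q + AᵀP(A−BK) = [9.6449 -1.1294; -1.1294 9.7967]
tr(P') = 19.4416


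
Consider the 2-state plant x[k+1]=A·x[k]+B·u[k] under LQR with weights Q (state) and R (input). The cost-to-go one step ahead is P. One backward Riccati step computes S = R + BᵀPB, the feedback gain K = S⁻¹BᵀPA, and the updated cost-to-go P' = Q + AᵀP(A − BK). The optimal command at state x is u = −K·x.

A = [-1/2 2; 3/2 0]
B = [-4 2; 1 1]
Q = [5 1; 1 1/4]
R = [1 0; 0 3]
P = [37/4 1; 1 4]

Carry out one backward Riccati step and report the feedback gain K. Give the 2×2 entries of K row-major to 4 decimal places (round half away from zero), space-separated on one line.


0.4561 -0.3649 0.6685 0.2652

BᵀP = [-36.0000 0.0000; 19.5000 6.0000]
S = R + BᵀPB = [1 0; 0 3] + [144.0000 -72.0000; -72.0000 45.0000] = [145.0000 -72.0000; -72.0000 48.0000]
BᵀPA = [18.0000 -72.0000; -0.7500 39.0000]
K = S⁻¹·BᵀPA = [0.4561 -0.3649; 0.6685 0.2652]
A−BK = [-0.0127 0.0101; 0.3754 0.0997]
AᵀP(A−BK) = [2.1044 0.5165; 0.5165 0.3868]
P' = Q + AᵀP(A−BK) = [7.1044 1.5165; 1.5165 0.6368]
tr(P') = 7.7412


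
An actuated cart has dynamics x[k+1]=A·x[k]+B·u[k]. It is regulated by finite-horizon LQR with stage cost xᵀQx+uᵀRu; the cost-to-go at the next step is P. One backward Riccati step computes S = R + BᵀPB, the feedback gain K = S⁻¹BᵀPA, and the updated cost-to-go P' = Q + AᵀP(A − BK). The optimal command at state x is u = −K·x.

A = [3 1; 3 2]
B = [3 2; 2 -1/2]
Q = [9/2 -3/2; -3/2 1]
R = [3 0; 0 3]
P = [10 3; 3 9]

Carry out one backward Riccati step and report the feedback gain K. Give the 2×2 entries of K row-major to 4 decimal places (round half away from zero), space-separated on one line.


1.2797 0.7448 -0.3787 -0.5624

BᵀP = [36.0000 27.0000; 18.5000 1.5000]
S = R + BᵀPB = [3 0; 0 3] + [162.0000 58.5000; 58.5000 36.2500] = [165.0000 58.5000; 58.5000 39.2500]
BᵀPA = [189.0000 90.0000; 60.0000 21.5000]
K = S⁻¹·BᵀPA = [1.2797 0.7448; -0.3787 -0.5624]
A−BK = [-0.0818 -0.1098; 0.2512 0.2291]
AᵀP(A−BK) = [5.8549 3.9673; 3.9673 3.0553]
P' = Q + AᵀP(A−BK) = [10.3549 2.4673; 2.4673 4.0553]
tr(P') = 14.4101


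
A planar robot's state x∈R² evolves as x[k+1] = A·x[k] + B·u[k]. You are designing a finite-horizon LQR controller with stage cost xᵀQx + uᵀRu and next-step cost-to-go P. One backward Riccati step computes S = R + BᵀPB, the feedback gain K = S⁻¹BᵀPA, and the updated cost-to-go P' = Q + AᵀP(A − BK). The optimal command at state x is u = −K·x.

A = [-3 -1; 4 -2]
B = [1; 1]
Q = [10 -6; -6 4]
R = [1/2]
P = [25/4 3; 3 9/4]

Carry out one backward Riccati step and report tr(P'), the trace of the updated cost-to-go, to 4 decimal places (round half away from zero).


BᵀP = [9.2500 5.2500]
S = R + BᵀPB = [1/2] + [14.5000] = [15.0000]
BᵀPA = [-6.7500 -19.7500]
K = S⁻¹·BᵀPA = [-0.4500 -1.3167]
A−BK = [-2.5500 0.3167; 4.4500 -0.6833]
AᵀP(A−BK) = [17.2125 -2.1375; -2.1375 1.2458]
P' = Q + AᵀP(A−BK) = [27.2125 -8.1375; -8.1375 5.2458]
tr(P') = 32.4583

32.4583


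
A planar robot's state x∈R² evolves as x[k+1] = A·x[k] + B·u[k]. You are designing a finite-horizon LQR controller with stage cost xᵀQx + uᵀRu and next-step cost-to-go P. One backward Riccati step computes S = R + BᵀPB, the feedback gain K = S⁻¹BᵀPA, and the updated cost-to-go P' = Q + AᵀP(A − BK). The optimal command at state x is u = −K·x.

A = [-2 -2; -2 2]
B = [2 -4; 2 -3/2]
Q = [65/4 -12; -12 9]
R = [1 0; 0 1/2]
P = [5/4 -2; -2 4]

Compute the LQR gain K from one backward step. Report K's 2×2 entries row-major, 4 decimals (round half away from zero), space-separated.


-0.8333 1.8333 0.0000 1.4545

BᵀP = [-1.5000 4.0000; -2.0000 2.0000]
S = R + BᵀPB = [1 0; 0 1/2] + [5.0000 0.0000; 0.0000 5.0000] = [6.0000 0.0000; 0.0000 5.5000]
BᵀPA = [-5.0000 11.0000; 0.0000 8.0000]
K = S⁻¹·BᵀPA = [-0.8333 1.8333; 0.0000 1.4545]
A−BK = [-0.3333 0.1515; -0.3333 0.5152]
AᵀP(A−BK) = [0.8333 -1.8333; -1.8333 5.1970]
P' = Q + AᵀP(A−BK) = [17.0833 -13.8333; -13.8333 14.1970]
tr(P') = 31.2803


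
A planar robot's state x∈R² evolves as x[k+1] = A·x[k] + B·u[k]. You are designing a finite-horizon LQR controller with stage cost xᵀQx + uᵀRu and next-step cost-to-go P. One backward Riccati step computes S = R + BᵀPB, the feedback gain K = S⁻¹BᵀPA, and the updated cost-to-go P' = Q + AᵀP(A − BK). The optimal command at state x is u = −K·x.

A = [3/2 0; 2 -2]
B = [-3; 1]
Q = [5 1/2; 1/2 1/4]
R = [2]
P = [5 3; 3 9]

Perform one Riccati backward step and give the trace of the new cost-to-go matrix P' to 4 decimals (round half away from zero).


97.9737

BᵀP = [-12.0000 0.0000]
S = R + BᵀPB = [2] + [36.0000] = [38.0000]
BᵀPA = [-18.0000 0.0000]
K = S⁻¹·BᵀPA = [-0.4737 0.0000]
A−BK = [0.0789 0.0000; 2.4737 -2.0000]
AᵀP(A−BK) = [56.7237 -45.0000; -45.0000 36.0000]
P' = Q + AᵀP(A−BK) = [61.7237 -44.5000; -44.5000 36.2500]
tr(P') = 97.9737


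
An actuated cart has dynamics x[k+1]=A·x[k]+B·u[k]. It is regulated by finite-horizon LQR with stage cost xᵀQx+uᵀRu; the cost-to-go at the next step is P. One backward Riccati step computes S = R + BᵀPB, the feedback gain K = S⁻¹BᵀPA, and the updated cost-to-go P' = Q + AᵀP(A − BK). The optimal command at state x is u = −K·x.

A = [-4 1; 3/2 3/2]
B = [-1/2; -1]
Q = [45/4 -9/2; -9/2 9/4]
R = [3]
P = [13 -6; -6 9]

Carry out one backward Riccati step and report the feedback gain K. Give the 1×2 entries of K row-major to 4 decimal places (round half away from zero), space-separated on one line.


BᵀP = [-0.5000 -6.0000]
S = R + BᵀPB = [3] + [6.2500] = [9.2500]
BᵀPA = [-7.0000 -9.5000]
K = S⁻¹·BᵀPA = [-0.7568 -1.0270]
A−BK = [-4.3784 0.4865; 0.7432 0.4730]
AᵀP(A−BK) = [294.9527 -11.9392; -11.9392 5.4932]
P' = Q + AᵀP(A−BK) = [306.2027 -16.4392; -16.4392 7.7432]
tr(P') = 313.9459

-0.7568 -1.0270


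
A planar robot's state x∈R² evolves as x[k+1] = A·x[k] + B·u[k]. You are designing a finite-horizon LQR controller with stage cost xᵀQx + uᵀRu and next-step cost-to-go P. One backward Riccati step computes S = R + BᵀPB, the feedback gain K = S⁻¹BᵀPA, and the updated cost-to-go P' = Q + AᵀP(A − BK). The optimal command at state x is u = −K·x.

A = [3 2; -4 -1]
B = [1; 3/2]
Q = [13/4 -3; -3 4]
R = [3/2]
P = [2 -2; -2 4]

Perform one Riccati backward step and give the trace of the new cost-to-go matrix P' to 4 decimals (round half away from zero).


96.1731

BᵀP = [-1.0000 4.0000]
S = R + BᵀPB = [3/2] + [5.0000] = [6.5000]
BᵀPA = [-19.0000 -6.0000]
K = S⁻¹·BᵀPA = [-2.9231 -0.9231]
A−BK = [5.9231 2.9231; 0.3846 0.3846]
AᵀP(A−BK) = [74.4615 32.4615; 32.4615 14.4615]
P' = Q + AᵀP(A−BK) = [77.7115 29.4615; 29.4615 18.4615]
tr(P') = 96.1731


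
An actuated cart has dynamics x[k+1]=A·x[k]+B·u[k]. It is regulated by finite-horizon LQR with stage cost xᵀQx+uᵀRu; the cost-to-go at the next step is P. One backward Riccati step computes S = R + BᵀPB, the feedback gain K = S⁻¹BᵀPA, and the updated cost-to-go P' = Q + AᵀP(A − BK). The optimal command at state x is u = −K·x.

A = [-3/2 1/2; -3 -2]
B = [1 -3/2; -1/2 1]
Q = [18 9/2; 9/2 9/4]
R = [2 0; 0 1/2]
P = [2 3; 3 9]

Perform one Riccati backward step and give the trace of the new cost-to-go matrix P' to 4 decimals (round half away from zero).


107.8980

BᵀP = [0.5000 -1.5000; 0.0000 4.5000]
S = R + BᵀPB = [2 0; 0 1/2] + [1.2500 -2.2500; -2.2500 4.5000] = [3.2500 -2.2500; -2.2500 5.0000]
BᵀPA = [3.7500 3.2500; -13.5000 -9.0000]
K = S⁻¹·BᵀPA = [-1.0391 -0.3575; -3.1676 -1.9609]
A−BK = [-5.2123 -2.0838; -0.3520 -0.2179]
AᵀP(A−BK) = [73.6341 31.8687; 31.8687 14.0140]
P' = Q + AᵀP(A−BK) = [91.6341 36.3687; 36.3687 16.2640]
tr(P') = 107.8980
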